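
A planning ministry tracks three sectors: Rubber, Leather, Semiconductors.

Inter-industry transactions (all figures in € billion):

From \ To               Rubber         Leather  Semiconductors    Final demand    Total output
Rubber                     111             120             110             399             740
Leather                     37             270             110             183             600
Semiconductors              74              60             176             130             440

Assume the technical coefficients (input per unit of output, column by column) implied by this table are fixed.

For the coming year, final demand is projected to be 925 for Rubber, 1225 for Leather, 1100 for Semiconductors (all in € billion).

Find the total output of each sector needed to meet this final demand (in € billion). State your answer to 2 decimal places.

Technical coefficients a_ij = z_ij / X_j:
  a_11 = 111/740 = 0.15, a_21 = 37/740 = 0.05, a_31 = 74/740 = 0.10
  a_12 = 120/600 = 0.20, a_22 = 270/600 = 0.45, a_32 = 60/600 = 0.10
  a_13 = 110/440 = 0.25, a_23 = 110/440 = 0.25, a_33 = 176/440 = 0.40
I − A =
  [   0.85    -0.20    -0.25]
  [  -0.05     0.55    -0.25]
  [  -0.10    -0.10     0.60]
Cofactors of I−A, C_ij = (−1)^(i+j)·(minor ij) (rows/columns in the sector order above):
  C_11 = (0.55)(0.60) − (-0.25)(-0.10) = 0.3050
  C_12 = −[(-0.05)(0.60) − (-0.25)(-0.10)] = 0.0550
  C_13 = (-0.05)(-0.10) − (0.55)(-0.10) = 0.0600
  C_21 = −[(-0.20)(0.60) − (-0.25)(-0.10)] = 0.1450
  C_22 = (0.85)(0.60) − (-0.25)(-0.10) = 0.4850
  C_23 = −[(0.85)(-0.10) − (-0.20)(-0.10)] = 0.1050
  C_31 = (-0.20)(-0.25) − (-0.25)(0.55) = 0.1875
  C_32 = −[(0.85)(-0.25) − (-0.25)(-0.05)] = 0.2250
  C_33 = (0.85)(0.55) − (-0.20)(-0.05) = 0.4575
det(I−A) = Σ_j (I−A)_1j·C_1j = (0.85)(0.3050) + (-0.20)(0.0550) + (-0.25)(0.0600) = 0.23325
adj(I−A) = Cᵀ =
  [ 0.3050   0.1450   0.1875]
  [ 0.0550   0.4850   0.2250]
  [ 0.0600   0.1050   0.4575]
(I − A)⁻¹ = adj(I−A) / det(I−A) ≈
  [   1.3076     0.6217     0.8039]
  [   0.2358     2.0793     0.9646]
  [   0.2572     0.4502     1.9614]
x = (I − A)⁻¹ d = adj(I−A)·d / det(I−A), with det(I−A) = 0.23325:
  x_1 = (0.3050·925 + 0.1450·1225 + 0.1875·1100) / 0.23325 = 666.00 / 0.23325 ≈ 2855.31
  x_2 = (0.0550·925 + 0.4850·1225 + 0.2250·1100) / 0.23325 = 892.50 / 0.23325 ≈ 3826.37
  x_3 = (0.0600·925 + 0.1050·1225 + 0.4575·1100) / 0.23325 = 687.375 / 0.23325 ≈ 2946.95

x_1 = 2855.31, x_2 = 3826.37, x_3 = 2946.95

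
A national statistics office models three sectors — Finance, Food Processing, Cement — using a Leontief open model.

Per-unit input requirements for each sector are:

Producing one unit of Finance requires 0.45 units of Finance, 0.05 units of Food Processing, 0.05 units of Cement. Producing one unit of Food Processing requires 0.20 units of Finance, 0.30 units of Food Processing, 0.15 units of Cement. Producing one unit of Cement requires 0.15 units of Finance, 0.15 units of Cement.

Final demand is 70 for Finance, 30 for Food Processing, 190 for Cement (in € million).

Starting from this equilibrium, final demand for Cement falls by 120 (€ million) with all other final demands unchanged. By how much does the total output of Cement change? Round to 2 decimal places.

Δx_3 = -144.06

I − A =
  [   0.55    -0.20    -0.15]
  [  -0.05     0.70     0.00]
  [  -0.05    -0.15     0.85]
Cofactors of I−A, C_ij = (−1)^(i+j)·(minor ij) (rows/columns in the sector order above):
  C_11 = (0.70)(0.85) − (0.00)(-0.15) = 0.5950
  C_12 = −[(-0.05)(0.85) − (0.00)(-0.05)] = 0.0425
  C_13 = (-0.05)(-0.15) − (0.70)(-0.05) = 0.0425
  C_21 = −[(-0.20)(0.85) − (-0.15)(-0.15)] = 0.1925
  C_22 = (0.55)(0.85) − (-0.15)(-0.05) = 0.4600
  C_23 = −[(0.55)(-0.15) − (-0.20)(-0.05)] = 0.0925
  C_31 = (-0.20)(0.00) − (-0.15)(0.70) = 0.1050
  C_32 = −[(0.55)(0.00) − (-0.15)(-0.05)] = 0.0075
  C_33 = (0.55)(0.70) − (-0.20)(-0.05) = 0.3750
det(I−A) = Σ_j (I−A)_1j·C_1j = (0.55)(0.5950) + (-0.20)(0.0425) + (-0.15)(0.0425) = 0.312375
adj(I−A) = Cᵀ =
  [ 0.5950   0.1925   0.1050]
  [ 0.0425   0.4600   0.0075]
  [ 0.0425   0.0925   0.3750]
(I − A)⁻¹ = adj(I−A) / det(I−A) ≈
  [   1.9048     0.6162     0.3361]
  [   0.1361     1.4726     0.0240]
  [   0.1361     0.2961     1.2005]
Δx = (I − A)⁻¹ Δd with Δd having -120 in the Cement component and 0 elsewhere.
So Δx_3 = L_33 · (-120), where L_33 = adj(I−A)_33 / det(I−A) = 0.3750 / 0.312375.
Δx_3 = 0.3750 × (-120) / 0.312375 = -45.00 / 0.312375 ≈ -144.06.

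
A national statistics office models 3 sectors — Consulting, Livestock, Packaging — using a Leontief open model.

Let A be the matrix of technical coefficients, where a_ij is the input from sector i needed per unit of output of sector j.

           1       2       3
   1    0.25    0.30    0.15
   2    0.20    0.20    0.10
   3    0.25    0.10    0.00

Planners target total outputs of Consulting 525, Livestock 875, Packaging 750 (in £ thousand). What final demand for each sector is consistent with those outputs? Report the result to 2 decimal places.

I − A =
  [   0.75    -0.30    -0.15]
  [  -0.20     0.80    -0.10]
  [  -0.25    -0.10     1.00]
d = (I − A) x:
  d_1 = (+0.75)·525 + (-0.30)·875 + (-0.15)·750 = 18.75
  d_2 = (-0.20)·525 + (+0.80)·875 + (-0.10)·750 = 520.00
  d_3 = (-0.25)·525 + (-0.10)·875 + (+1.00)·750 = 531.25

d_1 = 18.75, d_2 = 520.00, d_3 = 531.25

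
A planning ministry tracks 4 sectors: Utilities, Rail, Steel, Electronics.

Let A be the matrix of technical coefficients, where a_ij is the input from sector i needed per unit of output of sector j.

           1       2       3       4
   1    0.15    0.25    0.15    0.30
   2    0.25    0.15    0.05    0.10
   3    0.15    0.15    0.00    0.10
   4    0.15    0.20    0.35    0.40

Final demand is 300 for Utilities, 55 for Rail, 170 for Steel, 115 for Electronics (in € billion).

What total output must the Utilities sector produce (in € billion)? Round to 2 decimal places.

x_1 = 842.02

I − A =
  [   0.85    -0.25    -0.15    -0.30]
  [  -0.25     0.85    -0.05    -0.10]
  [  -0.15    -0.15     1.00    -0.10]
  [  -0.15    -0.20    -0.35     0.60]
Compute the cofactors C_ij = (−1)^(i+j)·(3×3 minor ij) of I−A; the adjugate is their transpose:
adj(I−A) = Cᵀ =
  [ 0.449500   0.233500   0.182000   0.294000]
  [ 0.166750   0.403750   0.104000   0.168000]
  [ 0.116000   0.122000   0.322000   0.132000]
  [ 0.235625   0.264125   0.268000   0.627000]
det(I−A) = Σ_j (I−A)_1j·C_1j = (0.85)(0.449500) + (-0.25)(0.166750) + (-0.15)(0.116000) + (-0.30)(0.235625) = 0.2523
(I − A)⁻¹ = adj(I−A) / det(I−A) ≈
  [   1.7816     0.9255     0.7214     1.1653]
  [   0.6609     1.6003     0.4122     0.6659]
  [   0.4598     0.4836     1.2763     0.5232]
  [   0.9339     1.0469     1.0622     2.4851]
x = (I − A)⁻¹ d = adj(I−A)·d / det(I−A), with det(I−A) = 0.2523:
  x_1 = (0.449500·300 + 0.233500·55 + 0.182000·170 + 0.294000·115) / 0.2523 = 212.4425 / 0.2523 ≈ 842.02
  x_2 = (0.166750·300 + 0.403750·55 + 0.104000·170 + 0.168000·115) / 0.2523 = 109.23125 / 0.2523 ≈ 432.94
  x_3 = (0.116000·300 + 0.122000·55 + 0.322000·170 + 0.132000·115) / 0.2523 = 111.43 / 0.2523 ≈ 441.66
  x_4 = (0.235625·300 + 0.264125·55 + 0.268000·170 + 0.627000·115) / 0.2523 = 202.879375 / 0.2523 ≈ 804.12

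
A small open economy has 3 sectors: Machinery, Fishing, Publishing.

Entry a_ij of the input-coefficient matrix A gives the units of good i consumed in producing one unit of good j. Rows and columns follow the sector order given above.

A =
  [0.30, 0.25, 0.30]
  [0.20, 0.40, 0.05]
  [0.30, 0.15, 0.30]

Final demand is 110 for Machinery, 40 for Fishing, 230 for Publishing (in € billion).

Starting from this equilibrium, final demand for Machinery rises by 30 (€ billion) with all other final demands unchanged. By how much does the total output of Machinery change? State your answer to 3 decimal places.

I − A =
  [   0.70    -0.25    -0.30]
  [  -0.20     0.60    -0.05]
  [  -0.30    -0.15     0.70]
Cofactors of I−A, C_ij = (−1)^(i+j)·(minor ij) (rows/columns in the sector order above):
  C_11 = (0.60)(0.70) − (-0.05)(-0.15) = 0.4125
  C_12 = −[(-0.20)(0.70) − (-0.05)(-0.30)] = 0.1550
  C_13 = (-0.20)(-0.15) − (0.60)(-0.30) = 0.2100
  C_21 = −[(-0.25)(0.70) − (-0.30)(-0.15)] = 0.2200
  C_22 = (0.70)(0.70) − (-0.30)(-0.30) = 0.4000
  C_23 = −[(0.70)(-0.15) − (-0.25)(-0.30)] = 0.1800
  C_31 = (-0.25)(-0.05) − (-0.30)(0.60) = 0.1925
  C_32 = −[(0.70)(-0.05) − (-0.30)(-0.20)] = 0.0950
  C_33 = (0.70)(0.60) − (-0.25)(-0.20) = 0.3700
det(I−A) = Σ_j (I−A)_1j·C_1j = (0.70)(0.4125) + (-0.25)(0.1550) + (-0.30)(0.2100) = 0.1870
adj(I−A) = Cᵀ =
  [ 0.4125   0.2200   0.1925]
  [ 0.1550   0.4000   0.0950]
  [ 0.2100   0.1800   0.3700]
(I − A)⁻¹ = adj(I−A) / det(I−A) ≈
  [   2.2059     1.1765     1.0294]
  [   0.8289     2.1390     0.5080]
  [   1.1230     0.9626     1.9786]
Δx = (I − A)⁻¹ Δd with Δd having +30 in the Machinery component and 0 elsewhere.
So Δx_M = L_MM · (+30), where L_MM = adj(I−A)_MM / det(I−A) = 0.4125 / 0.1870.
Δx_M = 0.4125 × (+30) / 0.1870 = 12.375 / 0.1870 ≈ 66.176.

Δx_M = 66.176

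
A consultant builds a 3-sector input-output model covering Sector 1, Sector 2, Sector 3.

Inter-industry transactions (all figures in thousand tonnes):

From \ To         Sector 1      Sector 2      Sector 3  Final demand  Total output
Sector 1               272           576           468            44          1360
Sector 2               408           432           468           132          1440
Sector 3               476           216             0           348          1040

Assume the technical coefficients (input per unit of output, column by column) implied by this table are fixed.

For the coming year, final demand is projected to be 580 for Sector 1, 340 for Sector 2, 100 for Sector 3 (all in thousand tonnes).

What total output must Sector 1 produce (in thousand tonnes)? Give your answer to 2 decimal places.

Technical coefficients a_ij = z_ij / X_j:
  a_11 = 272/1360 = 0.20, a_21 = 408/1360 = 0.30, a_31 = 476/1360 = 0.35
  a_12 = 576/1440 = 0.40, a_22 = 432/1440 = 0.30, a_32 = 216/1440 = 0.15
  a_13 = 468/1040 = 0.45, a_23 = 468/1040 = 0.45, a_33 = 0/1040 = 0.00
I − A =
  [   0.80    -0.40    -0.45]
  [  -0.30     0.70    -0.45]
  [  -0.35    -0.15     1.00]
Cofactors of I−A, C_ij = (−1)^(i+j)·(minor ij) (rows/columns in the sector order above):
  C_11 = (0.70)(1.00) − (-0.45)(-0.15) = 0.6325
  C_12 = −[(-0.30)(1.00) − (-0.45)(-0.35)] = 0.4575
  C_13 = (-0.30)(-0.15) − (0.70)(-0.35) = 0.2900
  C_21 = −[(-0.40)(1.00) − (-0.45)(-0.15)] = 0.4675
  C_22 = (0.80)(1.00) − (-0.45)(-0.35) = 0.6425
  C_23 = −[(0.80)(-0.15) − (-0.40)(-0.35)] = 0.2600
  C_31 = (-0.40)(-0.45) − (-0.45)(0.70) = 0.4950
  C_32 = −[(0.80)(-0.45) − (-0.45)(-0.30)] = 0.4950
  C_33 = (0.80)(0.70) − (-0.40)(-0.30) = 0.4400
det(I−A) = Σ_j (I−A)_1j·C_1j = (0.80)(0.6325) + (-0.40)(0.4575) + (-0.45)(0.2900) = 0.1925
adj(I−A) = Cᵀ =
  [ 0.6325   0.4675   0.4950]
  [ 0.4575   0.6425   0.4950]
  [ 0.2900   0.2600   0.4400]
(I − A)⁻¹ = adj(I−A) / det(I−A) ≈
  [   3.2857     2.4286     2.5714]
  [   2.3766     3.3377     2.5714]
  [   1.5065     1.3506     2.2857]
x = (I − A)⁻¹ d = adj(I−A)·d / det(I−A), with det(I−A) = 0.1925:
  x_1 = (0.6325·580 + 0.4675·340 + 0.4950·100) / 0.1925 = 575.30 / 0.1925 ≈ 2988.57
  x_2 = (0.4575·580 + 0.6425·340 + 0.4950·100) / 0.1925 = 533.30 / 0.1925 ≈ 2770.39
  x_3 = (0.2900·580 + 0.2600·340 + 0.4400·100) / 0.1925 = 300.60 / 0.1925 ≈ 1561.56

x_1 = 2988.57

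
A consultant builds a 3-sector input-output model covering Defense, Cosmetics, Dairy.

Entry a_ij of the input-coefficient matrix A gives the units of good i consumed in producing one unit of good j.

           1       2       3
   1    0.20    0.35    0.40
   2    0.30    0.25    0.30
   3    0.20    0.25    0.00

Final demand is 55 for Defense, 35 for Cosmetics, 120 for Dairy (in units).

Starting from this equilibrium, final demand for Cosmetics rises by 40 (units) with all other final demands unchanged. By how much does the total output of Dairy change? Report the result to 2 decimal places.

I − A =
  [   0.80    -0.35    -0.40]
  [  -0.30     0.75    -0.30]
  [  -0.20    -0.25     1.00]
Cofactors of I−A, C_ij = (−1)^(i+j)·(minor ij) (rows/columns in the sector order above):
  C_11 = (0.75)(1.00) − (-0.30)(-0.25) = 0.6750
  C_12 = −[(-0.30)(1.00) − (-0.30)(-0.20)] = 0.3600
  C_13 = (-0.30)(-0.25) − (0.75)(-0.20) = 0.2250
  C_21 = −[(-0.35)(1.00) − (-0.40)(-0.25)] = 0.4500
  C_22 = (0.80)(1.00) − (-0.40)(-0.20) = 0.7200
  C_23 = −[(0.80)(-0.25) − (-0.35)(-0.20)] = 0.2700
  C_31 = (-0.35)(-0.30) − (-0.40)(0.75) = 0.4050
  C_32 = −[(0.80)(-0.30) − (-0.40)(-0.30)] = 0.3600
  C_33 = (0.80)(0.75) − (-0.35)(-0.30) = 0.4950
det(I−A) = Σ_j (I−A)_1j·C_1j = (0.80)(0.6750) + (-0.35)(0.3600) + (-0.40)(0.2250) = 0.3240
adj(I−A) = Cᵀ =
  [ 0.6750   0.4500   0.4050]
  [ 0.3600   0.7200   0.3600]
  [ 0.2250   0.2700   0.4950]
(I − A)⁻¹ = adj(I−A) / det(I−A) ≈
  [   2.0833     1.3889     1.2500]
  [   1.1111     2.2222     1.1111]
  [   0.6944     0.8333     1.5278]
Δx = (I − A)⁻¹ Δd with Δd having +40 in the Cosmetics component and 0 elsewhere.
So Δx_3 = L_32 · (+40), where L_32 = adj(I−A)_32 / det(I−A) = 0.2700 / 0.3240.
Δx_3 = 0.2700 × (+40) / 0.3240 = 10.80 / 0.3240 ≈ 33.33.

Δx_3 = 33.33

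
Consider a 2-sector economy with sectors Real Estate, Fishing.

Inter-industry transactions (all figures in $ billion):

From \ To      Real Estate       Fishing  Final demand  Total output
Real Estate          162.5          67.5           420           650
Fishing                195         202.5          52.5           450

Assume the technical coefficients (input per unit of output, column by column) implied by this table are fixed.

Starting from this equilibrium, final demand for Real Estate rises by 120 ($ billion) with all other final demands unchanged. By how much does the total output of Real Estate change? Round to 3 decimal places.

Δx_R = 179.592

Technical coefficients a_ij = z_ij / X_j:
  a_RR = 162.5/650 = 0.25, a_FR = 195/650 = 0.30
  a_RF = 67.5/450 = 0.15, a_FF = 202.5/450 = 0.45
I − A =
  [   0.75    -0.15]
  [  -0.30     0.55]
det(I−A) = (0.75)(0.55) − (-0.15)(-0.30) = 0.3675
adj(I−A) = [[0.55, 0.15], [0.30, 0.75]]
(I − A)⁻¹ = adj(I−A) / det(I−A) ≈
  [   1.4966     0.4082]
  [   0.8163     2.0408]
Δx = (I − A)⁻¹ Δd with Δd having +120 in the Real Estate component and 0 elsewhere.
So Δx_R = L_RR · (+120), where L_RR = adj(I−A)_RR / det(I−A) = 0.55 / 0.3675.
Δx_R = 0.55 × (+120) / 0.3675 = 66.00 / 0.3675 ≈ 179.592.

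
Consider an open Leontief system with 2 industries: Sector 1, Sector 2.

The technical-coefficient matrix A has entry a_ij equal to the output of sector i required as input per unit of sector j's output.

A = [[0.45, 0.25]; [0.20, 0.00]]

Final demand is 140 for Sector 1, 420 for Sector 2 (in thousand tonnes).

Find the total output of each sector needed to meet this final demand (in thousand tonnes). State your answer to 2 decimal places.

x_1 = 490.00, x_2 = 518.00

I − A =
  [   0.55    -0.25]
  [  -0.20     1.00]
det(I−A) = (0.55)(1.00) − (-0.25)(-0.20) = 0.5000
adj(I−A) = [[1.00, 0.25], [0.20, 0.55]]
(I − A)⁻¹ = adj(I−A) / det(I−A) ≈
  [   2.0000     0.5000]
  [   0.4000     1.1000]
x = (I − A)⁻¹ d = adj(I−A)·d / det(I−A), with det(I−A) = 0.5000:
  x_1 = (1.00·140 + 0.25·420) / 0.5000 = 245.00 / 0.5000 = 490.00
  x_2 = (0.20·140 + 0.55·420) / 0.5000 = 259.00 / 0.5000 = 518.00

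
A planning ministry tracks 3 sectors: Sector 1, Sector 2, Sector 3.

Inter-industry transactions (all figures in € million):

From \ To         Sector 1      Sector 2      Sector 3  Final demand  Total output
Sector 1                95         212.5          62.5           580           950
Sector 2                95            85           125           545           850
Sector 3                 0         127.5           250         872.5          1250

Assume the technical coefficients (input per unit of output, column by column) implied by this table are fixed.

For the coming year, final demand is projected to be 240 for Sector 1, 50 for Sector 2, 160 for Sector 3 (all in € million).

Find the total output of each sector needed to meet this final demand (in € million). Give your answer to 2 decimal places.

x_1 = 310.84, x_2 = 114.70, x_3 = 221.51

Technical coefficients a_ij = z_ij / X_j:
  a_11 = 95/950 = 0.10, a_21 = 95/950 = 0.10, a_31 = 0/950 = 0.00
  a_12 = 212.5/850 = 0.25, a_22 = 85/850 = 0.10, a_32 = 127.5/850 = 0.15
  a_13 = 62.5/1250 = 0.05, a_23 = 125/1250 = 0.10, a_33 = 250/1250 = 0.20
I − A =
  [   0.90    -0.25    -0.05]
  [  -0.10     0.90    -0.10]
  [   0.00    -0.15     0.80]
Cofactors of I−A, C_ij = (−1)^(i+j)·(minor ij) (rows/columns in the sector order above):
  C_11 = (0.90)(0.80) − (-0.10)(-0.15) = 0.7050
  C_12 = −[(-0.10)(0.80) − (-0.10)(0.00)] = 0.0800
  C_13 = (-0.10)(-0.15) − (0.90)(0.00) = 0.0150
  C_21 = −[(-0.25)(0.80) − (-0.05)(-0.15)] = 0.2075
  C_22 = (0.90)(0.80) − (-0.05)(0.00) = 0.7200
  C_23 = −[(0.90)(-0.15) − (-0.25)(0.00)] = 0.1350
  C_31 = (-0.25)(-0.10) − (-0.05)(0.90) = 0.0700
  C_32 = −[(0.90)(-0.10) − (-0.05)(-0.10)] = 0.0950
  C_33 = (0.90)(0.90) − (-0.25)(-0.10) = 0.7850
det(I−A) = Σ_j (I−A)_1j·C_1j = (0.90)(0.7050) + (-0.25)(0.0800) + (-0.05)(0.0150) = 0.61375
adj(I−A) = Cᵀ =
  [ 0.7050   0.2075   0.0700]
  [ 0.0800   0.7200   0.0950]
  [ 0.0150   0.1350   0.7850]
(I − A)⁻¹ = adj(I−A) / det(I−A) ≈
  [   1.1487     0.3381     0.1141]
  [   0.1303     1.1731     0.1548]
  [   0.0244     0.2200     1.2790]
x = (I − A)⁻¹ d = adj(I−A)·d / det(I−A), with det(I−A) = 0.61375:
  x_1 = (0.7050·240 + 0.2075·50 + 0.0700·160) / 0.61375 = 190.775 / 0.61375 ≈ 310.84
  x_2 = (0.0800·240 + 0.7200·50 + 0.0950·160) / 0.61375 = 70.40 / 0.61375 ≈ 114.70
  x_3 = (0.0150·240 + 0.1350·50 + 0.7850·160) / 0.61375 = 135.95 / 0.61375 ≈ 221.51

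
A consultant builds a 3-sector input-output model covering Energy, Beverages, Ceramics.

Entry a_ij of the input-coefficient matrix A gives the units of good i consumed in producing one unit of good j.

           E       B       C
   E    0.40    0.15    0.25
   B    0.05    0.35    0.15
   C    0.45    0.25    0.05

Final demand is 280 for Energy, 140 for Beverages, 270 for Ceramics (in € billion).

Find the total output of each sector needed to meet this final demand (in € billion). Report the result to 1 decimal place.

x_E = 947.2, x_B = 486.9, x_C = 861.0

I − A =
  [   0.60    -0.15    -0.25]
  [  -0.05     0.65    -0.15]
  [  -0.45    -0.25     0.95]
Cofactors of I−A, C_ij = (−1)^(i+j)·(minor ij) (rows/columns in the sector order above):
  C_11 = (0.65)(0.95) − (-0.15)(-0.25) = 0.5800
  C_12 = −[(-0.05)(0.95) − (-0.15)(-0.45)] = 0.1150
  C_13 = (-0.05)(-0.25) − (0.65)(-0.45) = 0.3050
  C_21 = −[(-0.15)(0.95) − (-0.25)(-0.25)] = 0.2050
  C_22 = (0.60)(0.95) − (-0.25)(-0.45) = 0.4575
  C_23 = −[(0.60)(-0.25) − (-0.15)(-0.45)] = 0.2175
  C_31 = (-0.15)(-0.15) − (-0.25)(0.65) = 0.1850
  C_32 = −[(0.60)(-0.15) − (-0.25)(-0.05)] = 0.1025
  C_33 = (0.60)(0.65) − (-0.15)(-0.05) = 0.3825
det(I−A) = Σ_j (I−A)_1j·C_1j = (0.60)(0.5800) + (-0.15)(0.1150) + (-0.25)(0.3050) = 0.2545
adj(I−A) = Cᵀ =
  [ 0.5800   0.2050   0.1850]
  [ 0.1150   0.4575   0.1025]
  [ 0.3050   0.2175   0.3825]
(I − A)⁻¹ = adj(I−A) / det(I−A) ≈
  [   2.2790     0.8055     0.7269]
  [   0.4519     1.7976     0.4028]
  [   1.1984     0.8546     1.5029]
x = (I − A)⁻¹ d = adj(I−A)·d / det(I−A), with det(I−A) = 0.2545:
  x_E = (0.5800·280 + 0.2050·140 + 0.1850·270) / 0.2545 = 241.05 / 0.2545 ≈ 947.2
  x_B = (0.1150·280 + 0.4575·140 + 0.1025·270) / 0.2545 = 123.925 / 0.2545 ≈ 486.9
  x_C = (0.3050·280 + 0.2175·140 + 0.3825·270) / 0.2545 = 219.125 / 0.2545 ≈ 861.0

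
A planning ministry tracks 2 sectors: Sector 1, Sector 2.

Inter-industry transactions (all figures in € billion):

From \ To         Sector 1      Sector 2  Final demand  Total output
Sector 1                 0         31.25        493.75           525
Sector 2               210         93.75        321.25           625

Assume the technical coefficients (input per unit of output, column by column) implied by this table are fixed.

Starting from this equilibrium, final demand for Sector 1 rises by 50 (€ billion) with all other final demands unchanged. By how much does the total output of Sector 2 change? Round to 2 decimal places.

Technical coefficients a_ij = z_ij / X_j:
  a_11 = 0/525 = 0.00, a_21 = 210/525 = 0.40
  a_12 = 31.25/625 = 0.05, a_22 = 93.75/625 = 0.15
I − A =
  [   1.00    -0.05]
  [  -0.40     0.85]
det(I−A) = (1.00)(0.85) − (-0.05)(-0.40) = 0.8300
adj(I−A) = [[0.85, 0.05], [0.40, 1.00]]
(I − A)⁻¹ = adj(I−A) / det(I−A) ≈
  [   1.0241     0.0602]
  [   0.4819     1.2048]
Δx = (I − A)⁻¹ Δd with Δd having +50 in the Sector 1 component and 0 elsewhere.
So Δx_2 = L_21 · (+50), where L_21 = adj(I−A)_21 / det(I−A) = 0.40 / 0.8300.
Δx_2 = 0.40 × (+50) / 0.8300 = 20.00 / 0.8300 ≈ 24.10.

Δx_2 = 24.10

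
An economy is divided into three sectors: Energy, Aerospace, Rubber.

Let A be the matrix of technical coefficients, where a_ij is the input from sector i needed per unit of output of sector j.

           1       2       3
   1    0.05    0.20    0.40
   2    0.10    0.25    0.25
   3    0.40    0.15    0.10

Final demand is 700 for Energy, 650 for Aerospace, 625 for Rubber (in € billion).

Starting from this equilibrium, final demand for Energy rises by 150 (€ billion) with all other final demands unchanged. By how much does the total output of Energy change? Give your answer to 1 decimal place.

I − A =
  [   0.95    -0.20    -0.40]
  [  -0.10     0.75    -0.25]
  [  -0.40    -0.15     0.90]
Cofactors of I−A, C_ij = (−1)^(i+j)·(minor ij) (rows/columns in the sector order above):
  C_11 = (0.75)(0.90) − (-0.25)(-0.15) = 0.6375
  C_12 = −[(-0.10)(0.90) − (-0.25)(-0.40)] = 0.1900
  C_13 = (-0.10)(-0.15) − (0.75)(-0.40) = 0.3150
  C_21 = −[(-0.20)(0.90) − (-0.40)(-0.15)] = 0.2400
  C_22 = (0.95)(0.90) − (-0.40)(-0.40) = 0.6950
  C_23 = −[(0.95)(-0.15) − (-0.20)(-0.40)] = 0.2225
  C_31 = (-0.20)(-0.25) − (-0.40)(0.75) = 0.3500
  C_32 = −[(0.95)(-0.25) − (-0.40)(-0.10)] = 0.2775
  C_33 = (0.95)(0.75) − (-0.20)(-0.10) = 0.6925
det(I−A) = Σ_j (I−A)_1j·C_1j = (0.95)(0.6375) + (-0.20)(0.1900) + (-0.40)(0.3150) = 0.441625
adj(I−A) = Cᵀ =
  [ 0.6375   0.2400   0.3500]
  [ 0.1900   0.6950   0.2775]
  [ 0.3150   0.2225   0.6925]
(I − A)⁻¹ = adj(I−A) / det(I−A) ≈
  [   1.4435     0.5434     0.7925]
  [   0.4302     1.5737     0.6284]
  [   0.7133     0.5038     1.5681]
Δx = (I − A)⁻¹ Δd with Δd having +150 in the Energy component and 0 elsewhere.
So Δx_1 = L_11 · (+150), where L_11 = adj(I−A)_11 / det(I−A) = 0.6375 / 0.441625.
Δx_1 = 0.6375 × (+150) / 0.441625 = 95.625 / 0.441625 ≈ 216.5.

Δx_1 = 216.5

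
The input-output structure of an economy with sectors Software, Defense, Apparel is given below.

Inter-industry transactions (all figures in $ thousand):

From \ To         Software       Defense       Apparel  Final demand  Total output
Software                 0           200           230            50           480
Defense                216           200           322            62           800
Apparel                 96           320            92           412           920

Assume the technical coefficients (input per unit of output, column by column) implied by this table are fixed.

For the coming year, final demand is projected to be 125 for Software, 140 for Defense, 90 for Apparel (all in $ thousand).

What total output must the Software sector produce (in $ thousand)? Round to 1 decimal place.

x_1 = 410.9

Technical coefficients a_ij = z_ij / X_j:
  a_11 = 0/480 = 0.00, a_21 = 216/480 = 0.45, a_31 = 96/480 = 0.20
  a_12 = 200/800 = 0.25, a_22 = 200/800 = 0.25, a_32 = 320/800 = 0.40
  a_13 = 230/920 = 0.25, a_23 = 322/920 = 0.35, a_33 = 92/920 = 0.10
I − A =
  [   1.00    -0.25    -0.25]
  [  -0.45     0.75    -0.35]
  [  -0.20    -0.40     0.90]
Cofactors of I−A, C_ij = (−1)^(i+j)·(minor ij) (rows/columns in the sector order above):
  C_11 = (0.75)(0.90) − (-0.35)(-0.40) = 0.5350
  C_12 = −[(-0.45)(0.90) − (-0.35)(-0.20)] = 0.4750
  C_13 = (-0.45)(-0.40) − (0.75)(-0.20) = 0.3300
  C_21 = −[(-0.25)(0.90) − (-0.25)(-0.40)] = 0.3250
  C_22 = (1.00)(0.90) − (-0.25)(-0.20) = 0.8500
  C_23 = −[(1.00)(-0.40) − (-0.25)(-0.20)] = 0.4500
  C_31 = (-0.25)(-0.35) − (-0.25)(0.75) = 0.2750
  C_32 = −[(1.00)(-0.35) − (-0.25)(-0.45)] = 0.4625
  C_33 = (1.00)(0.75) − (-0.25)(-0.45) = 0.6375
det(I−A) = Σ_j (I−A)_1j·C_1j = (1.00)(0.5350) + (-0.25)(0.4750) + (-0.25)(0.3300) = 0.33375
adj(I−A) = Cᵀ =
  [ 0.5350   0.3250   0.2750]
  [ 0.4750   0.8500   0.4625]
  [ 0.3300   0.4500   0.6375]
(I − A)⁻¹ = adj(I−A) / det(I−A) ≈
  [   1.6030     0.9738     0.8240]
  [   1.4232     2.5468     1.3858]
  [   0.9888     1.3483     1.9101]
x = (I − A)⁻¹ d = adj(I−A)·d / det(I−A), with det(I−A) = 0.33375:
  x_1 = (0.5350·125 + 0.3250·140 + 0.2750·90) / 0.33375 = 137.125 / 0.33375 ≈ 410.9
  x_2 = (0.4750·125 + 0.8500·140 + 0.4625·90) / 0.33375 = 220.00 / 0.33375 ≈ 659.2
  x_3 = (0.3300·125 + 0.4500·140 + 0.6375·90) / 0.33375 = 161.625 / 0.33375 ≈ 484.3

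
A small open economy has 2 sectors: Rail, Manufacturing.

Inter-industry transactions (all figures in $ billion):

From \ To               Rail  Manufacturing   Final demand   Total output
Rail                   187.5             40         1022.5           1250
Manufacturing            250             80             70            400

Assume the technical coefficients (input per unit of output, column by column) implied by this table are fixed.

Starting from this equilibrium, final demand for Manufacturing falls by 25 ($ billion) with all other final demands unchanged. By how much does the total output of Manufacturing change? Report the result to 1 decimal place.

Technical coefficients a_ij = z_ij / X_j:
  a_RR = 187.5/1250 = 0.15, a_MR = 250/1250 = 0.20
  a_RM = 40/400 = 0.10, a_MM = 80/400 = 0.20
I − A =
  [   0.85    -0.10]
  [  -0.20     0.80]
det(I−A) = (0.85)(0.80) − (-0.10)(-0.20) = 0.6600
adj(I−A) = [[0.80, 0.10], [0.20, 0.85]]
(I − A)⁻¹ = adj(I−A) / det(I−A) ≈
  [   1.2121     0.1515]
  [   0.3030     1.2879]
Δx = (I − A)⁻¹ Δd with Δd having -25 in the Manufacturing component and 0 elsewhere.
So Δx_M = L_MM · (-25), where L_MM = adj(I−A)_MM / det(I−A) = 0.85 / 0.6600.
Δx_M = 0.85 × (-25) / 0.6600 = -21.25 / 0.6600 ≈ -32.2.

Δx_M = -32.2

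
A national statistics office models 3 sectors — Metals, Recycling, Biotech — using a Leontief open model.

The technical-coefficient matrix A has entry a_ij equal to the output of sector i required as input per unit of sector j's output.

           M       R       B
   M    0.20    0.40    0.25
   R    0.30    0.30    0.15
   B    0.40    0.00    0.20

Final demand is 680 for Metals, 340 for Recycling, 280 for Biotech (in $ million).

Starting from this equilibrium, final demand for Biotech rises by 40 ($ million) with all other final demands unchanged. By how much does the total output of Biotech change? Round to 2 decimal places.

Δx_B = 68.22

I − A =
  [   0.80    -0.40    -0.25]
  [  -0.30     0.70    -0.15]
  [  -0.40     0.00     0.80]
Cofactors of I−A, C_ij = (−1)^(i+j)·(minor ij) (rows/columns in the sector order above):
  C_11 = (0.70)(0.80) − (-0.15)(0.00) = 0.5600
  C_12 = −[(-0.30)(0.80) − (-0.15)(-0.40)] = 0.3000
  C_13 = (-0.30)(0.00) − (0.70)(-0.40) = 0.2800
  C_21 = −[(-0.40)(0.80) − (-0.25)(0.00)] = 0.3200
  C_22 = (0.80)(0.80) − (-0.25)(-0.40) = 0.5400
  C_23 = −[(0.80)(0.00) − (-0.40)(-0.40)] = 0.1600
  C_31 = (-0.40)(-0.15) − (-0.25)(0.70) = 0.2350
  C_32 = −[(0.80)(-0.15) − (-0.25)(-0.30)] = 0.1950
  C_33 = (0.80)(0.70) − (-0.40)(-0.30) = 0.4400
det(I−A) = Σ_j (I−A)_1j·C_1j = (0.80)(0.5600) + (-0.40)(0.3000) + (-0.25)(0.2800) = 0.2580
adj(I−A) = Cᵀ =
  [ 0.5600   0.3200   0.2350]
  [ 0.3000   0.5400   0.1950]
  [ 0.2800   0.1600   0.4400]
(I − A)⁻¹ = adj(I−A) / det(I−A) ≈
  [   2.1705     1.2403     0.9109]
  [   1.1628     2.0930     0.7558]
  [   1.0853     0.6202     1.7054]
Δx = (I − A)⁻¹ Δd with Δd having +40 in the Biotech component and 0 elsewhere.
So Δx_B = L_BB · (+40), where L_BB = adj(I−A)_BB / det(I−A) = 0.4400 / 0.2580.
Δx_B = 0.4400 × (+40) / 0.2580 = 17.60 / 0.2580 ≈ 68.22.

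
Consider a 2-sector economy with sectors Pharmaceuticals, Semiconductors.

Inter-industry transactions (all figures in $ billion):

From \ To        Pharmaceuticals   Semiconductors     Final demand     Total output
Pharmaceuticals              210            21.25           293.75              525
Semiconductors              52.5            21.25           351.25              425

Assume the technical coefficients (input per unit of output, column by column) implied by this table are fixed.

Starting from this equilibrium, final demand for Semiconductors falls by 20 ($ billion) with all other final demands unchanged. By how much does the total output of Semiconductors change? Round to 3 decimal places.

Δx_S = -21.239

Technical coefficients a_ij = z_ij / X_j:
  a_PP = 210/525 = 0.40, a_SP = 52.5/525 = 0.10
  a_PS = 21.25/425 = 0.05, a_SS = 21.25/425 = 0.05
I − A =
  [   0.60    -0.05]
  [  -0.10     0.95]
det(I−A) = (0.60)(0.95) − (-0.05)(-0.10) = 0.5650
adj(I−A) = [[0.95, 0.05], [0.10, 0.60]]
(I − A)⁻¹ = adj(I−A) / det(I−A) ≈
  [   1.6814     0.0885]
  [   0.1770     1.0619]
Δx = (I − A)⁻¹ Δd with Δd having -20 in the Semiconductors component and 0 elsewhere.
So Δx_S = L_SS · (-20), where L_SS = adj(I−A)_SS / det(I−A) = 0.60 / 0.5650.
Δx_S = 0.60 × (-20) / 0.5650 = -12.00 / 0.5650 ≈ -21.239.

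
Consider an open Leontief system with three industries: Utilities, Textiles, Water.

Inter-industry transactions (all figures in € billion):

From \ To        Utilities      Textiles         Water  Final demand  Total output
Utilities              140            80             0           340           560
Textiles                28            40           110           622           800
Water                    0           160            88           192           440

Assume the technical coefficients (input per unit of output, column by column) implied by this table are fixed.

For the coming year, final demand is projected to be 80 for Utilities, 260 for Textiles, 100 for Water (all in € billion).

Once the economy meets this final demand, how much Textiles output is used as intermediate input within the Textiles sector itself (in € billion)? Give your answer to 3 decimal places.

Technical coefficients a_ij = z_ij / X_j:
  a_11 = 140/560 = 0.25, a_21 = 28/560 = 0.05, a_31 = 0/560 = 0.00
  a_12 = 80/800 = 0.10, a_22 = 40/800 = 0.05, a_32 = 160/800 = 0.20
  a_13 = 0/440 = 0.00, a_23 = 110/440 = 0.25, a_33 = 88/440 = 0.20
I − A =
  [   0.75    -0.10     0.00]
  [  -0.05     0.95    -0.25]
  [   0.00    -0.20     0.80]
Cofactors of I−A, C_ij = (−1)^(i+j)·(minor ij) (rows/columns in the sector order above):
  C_11 = (0.95)(0.80) − (-0.25)(-0.20) = 0.7100
  C_12 = −[(-0.05)(0.80) − (-0.25)(0.00)] = 0.0400
  C_13 = (-0.05)(-0.20) − (0.95)(0.00) = 0.0100
  C_21 = −[(-0.10)(0.80) − (0.00)(-0.20)] = 0.0800
  C_22 = (0.75)(0.80) − (0.00)(0.00) = 0.6000
  C_23 = −[(0.75)(-0.20) − (-0.10)(0.00)] = 0.1500
  C_31 = (-0.10)(-0.25) − (0.00)(0.95) = 0.0250
  C_32 = −[(0.75)(-0.25) − (0.00)(-0.05)] = 0.1875
  C_33 = (0.75)(0.95) − (-0.10)(-0.05) = 0.7075
det(I−A) = Σ_j (I−A)_1j·C_1j = (0.75)(0.7100) + (-0.10)(0.0400) + (0.00)(0.0100) = 0.5285
adj(I−A) = Cᵀ =
  [ 0.7100   0.0800   0.0250]
  [ 0.0400   0.6000   0.1875]
  [ 0.0100   0.1500   0.7075]
(I − A)⁻¹ = adj(I−A) / det(I−A) ≈
  [   1.3434     0.1514     0.0473]
  [   0.0757     1.1353     0.3548]
  [   0.0189     0.2838     1.3387]
First solve x = (I − A)⁻¹ d = adj(I−A)·d / det(I−A); in particular x_2 = (0.0400·80 + 0.6000·260 + 0.1875·100) / 0.5285 = 177.95 / 0.5285 ≈ 336.70766.
Intermediate flow from 2 to 2: z_22 = a_22 · x_2 = 0.05 × 177.95 / 0.5285 = 8.8975 / 0.5285 ≈ 16.835.

z_22 = 16.835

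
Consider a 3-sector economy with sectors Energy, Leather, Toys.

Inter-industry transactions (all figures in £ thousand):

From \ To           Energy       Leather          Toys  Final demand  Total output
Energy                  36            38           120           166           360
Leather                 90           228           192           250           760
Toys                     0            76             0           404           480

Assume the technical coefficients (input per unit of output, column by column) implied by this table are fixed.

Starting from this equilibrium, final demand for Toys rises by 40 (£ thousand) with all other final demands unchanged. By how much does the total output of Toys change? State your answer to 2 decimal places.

Δx_3 = 42.94

Technical coefficients a_ij = z_ij / X_j:
  a_11 = 36/360 = 0.10, a_21 = 90/360 = 0.25, a_31 = 0/360 = 0.00
  a_12 = 38/760 = 0.05, a_22 = 228/760 = 0.30, a_32 = 76/760 = 0.10
  a_13 = 120/480 = 0.25, a_23 = 192/480 = 0.40, a_33 = 0/480 = 0.00
I − A =
  [   0.90    -0.05    -0.25]
  [  -0.25     0.70    -0.40]
  [   0.00    -0.10     1.00]
Cofactors of I−A, C_ij = (−1)^(i+j)·(minor ij) (rows/columns in the sector order above):
  C_11 = (0.70)(1.00) − (-0.40)(-0.10) = 0.6600
  C_12 = −[(-0.25)(1.00) − (-0.40)(0.00)] = 0.2500
  C_13 = (-0.25)(-0.10) − (0.70)(0.00) = 0.0250
  C_21 = −[(-0.05)(1.00) − (-0.25)(-0.10)] = 0.0750
  C_22 = (0.90)(1.00) − (-0.25)(0.00) = 0.9000
  C_23 = −[(0.90)(-0.10) − (-0.05)(0.00)] = 0.0900
  C_31 = (-0.05)(-0.40) − (-0.25)(0.70) = 0.1950
  C_32 = −[(0.90)(-0.40) − (-0.25)(-0.25)] = 0.4225
  C_33 = (0.90)(0.70) − (-0.05)(-0.25) = 0.6175
det(I−A) = Σ_j (I−A)_1j·C_1j = (0.90)(0.6600) + (-0.05)(0.2500) + (-0.25)(0.0250) = 0.57525
adj(I−A) = Cᵀ =
  [ 0.6600   0.0750   0.1950]
  [ 0.2500   0.9000   0.4225]
  [ 0.0250   0.0900   0.6175]
(I − A)⁻¹ = adj(I−A) / det(I−A) ≈
  [   1.1473     0.1304     0.3390]
  [   0.4346     1.5645     0.7345]
  [   0.0435     0.1565     1.0734]
Δx = (I − A)⁻¹ Δd with Δd having +40 in the Toys component and 0 elsewhere.
So Δx_3 = L_33 · (+40), where L_33 = adj(I−A)_33 / det(I−A) = 0.6175 / 0.57525.
Δx_3 = 0.6175 × (+40) / 0.57525 = 24.70 / 0.57525 ≈ 42.94.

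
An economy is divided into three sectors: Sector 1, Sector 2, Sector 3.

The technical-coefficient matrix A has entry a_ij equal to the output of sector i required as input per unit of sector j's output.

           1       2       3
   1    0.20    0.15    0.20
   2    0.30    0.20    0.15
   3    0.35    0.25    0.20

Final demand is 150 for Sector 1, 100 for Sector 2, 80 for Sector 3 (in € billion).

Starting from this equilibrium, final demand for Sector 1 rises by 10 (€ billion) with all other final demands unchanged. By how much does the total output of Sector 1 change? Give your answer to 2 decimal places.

I − A =
  [   0.80    -0.15    -0.20]
  [  -0.30     0.80    -0.15]
  [  -0.35    -0.25     0.80]
Cofactors of I−A, C_ij = (−1)^(i+j)·(minor ij) (rows/columns in the sector order above):
  C_11 = (0.80)(0.80) − (-0.15)(-0.25) = 0.6025
  C_12 = −[(-0.30)(0.80) − (-0.15)(-0.35)] = 0.2925
  C_13 = (-0.30)(-0.25) − (0.80)(-0.35) = 0.3550
  C_21 = −[(-0.15)(0.80) − (-0.20)(-0.25)] = 0.1700
  C_22 = (0.80)(0.80) − (-0.20)(-0.35) = 0.5700
  C_23 = −[(0.80)(-0.25) − (-0.15)(-0.35)] = 0.2525
  C_31 = (-0.15)(-0.15) − (-0.20)(0.80) = 0.1825
  C_32 = −[(0.80)(-0.15) − (-0.20)(-0.30)] = 0.1800
  C_33 = (0.80)(0.80) − (-0.15)(-0.30) = 0.5950
det(I−A) = Σ_j (I−A)_1j·C_1j = (0.80)(0.6025) + (-0.15)(0.2925) + (-0.20)(0.3550) = 0.367125
adj(I−A) = Cᵀ =
  [ 0.6025   0.1700   0.1825]
  [ 0.2925   0.5700   0.1800]
  [ 0.3550   0.2525   0.5950]
(I − A)⁻¹ = adj(I−A) / det(I−A) ≈
  [   1.6411     0.4631     0.4971]
  [   0.7967     1.5526     0.4903]
  [   0.9670     0.6878     1.6207]
Δx = (I − A)⁻¹ Δd with Δd having +10 in the Sector 1 component and 0 elsewhere.
So Δx_1 = L_11 · (+10), where L_11 = adj(I−A)_11 / det(I−A) = 0.6025 / 0.367125.
Δx_1 = 0.6025 × (+10) / 0.367125 = 6.025 / 0.367125 ≈ 16.41.

Δx_1 = 16.41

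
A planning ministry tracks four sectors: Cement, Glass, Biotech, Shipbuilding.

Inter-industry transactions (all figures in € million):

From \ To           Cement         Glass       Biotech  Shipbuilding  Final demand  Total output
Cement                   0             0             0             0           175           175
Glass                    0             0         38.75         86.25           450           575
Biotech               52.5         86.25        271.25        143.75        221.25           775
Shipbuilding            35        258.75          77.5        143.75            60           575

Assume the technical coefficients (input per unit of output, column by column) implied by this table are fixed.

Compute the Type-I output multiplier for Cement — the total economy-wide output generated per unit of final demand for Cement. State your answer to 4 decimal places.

m_1 = 2.1410

Technical coefficients a_ij = z_ij / X_j:
  a_11 = 0/175 = 0.00, a_21 = 0/175 = 0.00, a_31 = 52.5/175 = 0.30, a_41 = 35/175 = 0.20
  a_12 = 0/575 = 0.00, a_22 = 0/575 = 0.00, a_32 = 86.25/575 = 0.15, a_42 = 258.75/575 = 0.45
  a_13 = 0/775 = 0.00, a_23 = 38.75/775 = 0.05, a_33 = 271.25/775 = 0.35, a_43 = 77.5/775 = 0.10
  a_14 = 0/575 = 0.00, a_24 = 86.25/575 = 0.15, a_34 = 143.75/575 = 0.25, a_44 = 143.75/575 = 0.25
I − A =
  [   1.00     0.00     0.00     0.00]
  [   0.00     1.00    -0.05    -0.15]
  [  -0.30    -0.15     0.65    -0.25]
  [  -0.20    -0.45    -0.10     0.75]
Compute the cofactors C_ij = (−1)^(i+j)·(3×3 minor ij) of I−A; the adjugate is their transpose:
adj(I−A) = Cᵀ =
  [ 0.405125   0.000000   0.000000   0.000000]
  [ 0.037750   0.462500   0.052500   0.110000]
  [ 0.259250   0.225000   0.682500   0.272500]
  [ 0.165250   0.307500   0.122500   0.642500]
det(I−A) = Σ_j (I−A)_1j·C_1j = (1.00)(0.405125) + (0.00)(0.037750) + (0.00)(0.259250) + (0.00)(0.165250) = 0.405125
(I − A)⁻¹ = adj(I−A) / det(I−A) ≈
  [   1.00000     0.00000     0.00000     0.00000]
  [   0.09318     1.14162     0.12959     0.27152]
  [   0.63993     0.55538     1.68467     0.67263]
  [   0.40790     0.75902     0.30238     1.58593]
The output multiplier for sector j is the column-j sum of the Leontief inverse (I − A)⁻¹ = adj(I−A) / det(I−A).
Column 1 of adj(I−A): (0.405125, 0.037750, 0.259250, 0.165250); det(I−A) = 0.405125.
m_1 = (0.405125 + 0.037750 + 0.259250 + 0.165250) / 0.405125 = 0.867375 / 0.405125 ≈ 2.1410.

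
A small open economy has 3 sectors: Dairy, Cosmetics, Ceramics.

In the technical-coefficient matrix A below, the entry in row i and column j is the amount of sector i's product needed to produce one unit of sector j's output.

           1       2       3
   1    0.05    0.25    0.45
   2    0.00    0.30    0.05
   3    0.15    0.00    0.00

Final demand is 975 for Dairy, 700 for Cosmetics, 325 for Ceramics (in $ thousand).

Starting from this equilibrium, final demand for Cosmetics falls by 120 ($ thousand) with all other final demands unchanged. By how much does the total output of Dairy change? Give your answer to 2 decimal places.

I − A =
  [   0.95    -0.25    -0.45]
  [   0.00     0.70    -0.05]
  [  -0.15     0.00     1.00]
Cofactors of I−A, C_ij = (−1)^(i+j)·(minor ij) (rows/columns in the sector order above):
  C_11 = (0.70)(1.00) − (-0.05)(0.00) = 0.7000
  C_12 = −[(0.00)(1.00) − (-0.05)(-0.15)] = 0.0075
  C_13 = (0.00)(0.00) − (0.70)(-0.15) = 0.1050
  C_21 = −[(-0.25)(1.00) − (-0.45)(0.00)] = 0.2500
  C_22 = (0.95)(1.00) − (-0.45)(-0.15) = 0.8825
  C_23 = −[(0.95)(0.00) − (-0.25)(-0.15)] = 0.0375
  C_31 = (-0.25)(-0.05) − (-0.45)(0.70) = 0.3275
  C_32 = −[(0.95)(-0.05) − (-0.45)(0.00)] = 0.0475
  C_33 = (0.95)(0.70) − (-0.25)(0.00) = 0.6650
det(I−A) = Σ_j (I−A)_1j·C_1j = (0.95)(0.7000) + (-0.25)(0.0075) + (-0.45)(0.1050) = 0.615875
adj(I−A) = Cᵀ =
  [ 0.7000   0.2500   0.3275]
  [ 0.0075   0.8825   0.0475]
  [ 0.1050   0.0375   0.6650]
(I − A)⁻¹ = adj(I−A) / det(I−A) ≈
  [   1.1366     0.4059     0.5318]
  [   0.0122     1.4329     0.0771]
  [   0.1705     0.0609     1.0798]
Δx = (I − A)⁻¹ Δd with Δd having -120 in the Cosmetics component and 0 elsewhere.
So Δx_1 = L_12 · (-120), where L_12 = adj(I−A)_12 / det(I−A) = 0.2500 / 0.615875.
Δx_1 = 0.2500 × (-120) / 0.615875 = -30.00 / 0.615875 ≈ -48.71.

Δx_1 = -48.71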